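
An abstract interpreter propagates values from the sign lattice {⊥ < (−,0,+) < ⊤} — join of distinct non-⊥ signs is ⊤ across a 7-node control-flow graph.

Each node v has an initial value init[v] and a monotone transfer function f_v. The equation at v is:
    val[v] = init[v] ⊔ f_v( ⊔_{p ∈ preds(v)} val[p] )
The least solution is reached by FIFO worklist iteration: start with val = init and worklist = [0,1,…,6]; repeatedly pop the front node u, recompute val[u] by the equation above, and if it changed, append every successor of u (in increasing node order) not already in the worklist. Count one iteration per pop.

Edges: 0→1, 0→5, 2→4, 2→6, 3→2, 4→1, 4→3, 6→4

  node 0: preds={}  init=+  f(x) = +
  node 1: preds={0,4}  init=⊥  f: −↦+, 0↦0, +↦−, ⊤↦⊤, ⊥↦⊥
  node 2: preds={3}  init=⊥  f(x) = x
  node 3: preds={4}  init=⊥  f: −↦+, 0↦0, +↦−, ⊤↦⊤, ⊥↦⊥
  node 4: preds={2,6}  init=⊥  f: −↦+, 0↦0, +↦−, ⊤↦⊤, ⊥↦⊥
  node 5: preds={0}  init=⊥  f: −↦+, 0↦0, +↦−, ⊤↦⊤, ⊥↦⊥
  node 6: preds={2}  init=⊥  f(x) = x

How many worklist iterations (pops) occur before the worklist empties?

Trace (7 dequeues):
  [1] u=0 | in ⊥ | out + | ==
  [2] u=1 | in + | out − | prev ⊥ | push {}
  [3] u=2 | in ⊥ | out ⊥ | ==
  [4] u=3 | in ⊥ | out ⊥ | ==
  [5] u=4 | in ⊥ | out ⊥ | ==
  [6] u=5 | in + | out − | prev ⊥ | push {}
  [7] u=6 | in ⊥ | out ⊥ | ==

Converged values:
  [0] +
  [1] −
  [2] ⊥
  [3] ⊥
  [4] ⊥
  [5] −
  [6] ⊥

7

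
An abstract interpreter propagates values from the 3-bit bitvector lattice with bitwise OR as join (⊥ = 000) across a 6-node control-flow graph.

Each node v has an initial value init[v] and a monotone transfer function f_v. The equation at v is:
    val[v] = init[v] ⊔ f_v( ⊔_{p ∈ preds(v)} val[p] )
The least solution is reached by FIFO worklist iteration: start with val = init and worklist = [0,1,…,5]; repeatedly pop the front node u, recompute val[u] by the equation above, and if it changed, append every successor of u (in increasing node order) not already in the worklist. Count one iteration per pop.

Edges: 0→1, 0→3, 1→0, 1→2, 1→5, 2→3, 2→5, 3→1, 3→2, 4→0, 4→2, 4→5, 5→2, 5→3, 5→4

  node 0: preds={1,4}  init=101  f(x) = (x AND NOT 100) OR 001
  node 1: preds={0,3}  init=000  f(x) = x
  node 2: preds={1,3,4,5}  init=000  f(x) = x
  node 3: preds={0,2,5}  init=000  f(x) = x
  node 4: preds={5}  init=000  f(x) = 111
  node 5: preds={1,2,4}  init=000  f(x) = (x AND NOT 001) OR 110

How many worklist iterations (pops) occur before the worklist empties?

15

Trace (15 dequeues):
  [1] u=0 | in 000 | out 101 | ==
  [2] u=1 | in 101 | out 101 | prev 000 | push {0}
  [3] u=2 | in 101 | out 101 | prev 000 | push {}
  [4] u=3 | in 101 | out 101 | prev 000 | push {1,2}
  [5] u=4 | in 000 | out 111 | prev 000 | push {}
  [6] u=5 | in 111 | out 110 | prev 000 | push {3,4}
  [7] u=0 | in 111 | out 111 | prev 101 | push {}
  [8] u=1 | in 111 | out 111 | prev 101 | push {0,5}
  [9] u=2 | in 111 | out 111 | prev 101 | push {}
  [10] u=3 | in 111 | out 111 | prev 101 | push {1,2}
  [11] u=4 | in 110 | out 111 | ==
  [12] u=0 | in 111 | out 111 | ==
  [13] u=5 | in 111 | out 110 | ==
  [14] u=1 | in 111 | out 111 | ==
  [15] u=2 | in 111 | out 111 | ==

Converged values:
  [0] 111
  [1] 111
  [2] 111
  [3] 111
  [4] 111
  [5] 110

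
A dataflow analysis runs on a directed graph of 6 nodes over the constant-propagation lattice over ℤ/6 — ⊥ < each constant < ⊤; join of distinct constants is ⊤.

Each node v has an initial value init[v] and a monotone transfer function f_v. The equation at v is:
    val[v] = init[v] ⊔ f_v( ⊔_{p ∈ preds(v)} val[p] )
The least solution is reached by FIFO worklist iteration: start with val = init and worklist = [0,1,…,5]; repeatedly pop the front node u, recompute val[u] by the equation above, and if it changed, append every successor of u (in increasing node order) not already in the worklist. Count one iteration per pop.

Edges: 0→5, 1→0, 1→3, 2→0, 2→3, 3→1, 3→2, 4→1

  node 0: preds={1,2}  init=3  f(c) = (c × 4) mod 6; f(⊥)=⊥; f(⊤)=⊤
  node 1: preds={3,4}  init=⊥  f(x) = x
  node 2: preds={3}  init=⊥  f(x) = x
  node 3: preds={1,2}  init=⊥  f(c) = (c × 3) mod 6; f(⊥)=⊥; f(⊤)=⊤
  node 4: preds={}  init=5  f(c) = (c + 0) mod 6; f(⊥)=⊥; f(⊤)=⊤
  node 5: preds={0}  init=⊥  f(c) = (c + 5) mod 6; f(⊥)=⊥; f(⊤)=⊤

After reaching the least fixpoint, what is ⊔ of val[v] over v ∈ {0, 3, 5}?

Trace (16 dequeues):
  [1] u=0 | in ⊥ | out 3 | ==
  [2] u=1 | in 5 | out 5 | prev ⊥ | push {0}
  [3] u=2 | in ⊥ | out ⊥ | ==
  [4] u=3 | in 5 | out 3 | prev ⊥ | push {1,2}
  [5] u=4 | in ⊥ | out 5 | ==
  [6] u=5 | in 3 | out 2 | prev ⊥ | push {}
  [7] u=0 | in 5 | out ⊤ | prev 3 | push {5}
  [8] u=1 | in ⊤ | out ⊤ | prev 5 | push {0,3}
  [9] u=2 | in 3 | out 3 | prev ⊥ | push {}
  [10] u=5 | in ⊤ | out ⊤ | prev 2 | push {}
  [11] u=0 | in ⊤ | out ⊤ | ==
  [12] u=3 | in ⊤ | out ⊤ | prev 3 | push {1,2}
  [13] u=1 | in ⊤ | out ⊤ | ==
  [14] u=2 | in ⊤ | out ⊤ | prev 3 | push {0,3}
  [15] u=0 | in ⊤ | out ⊤ | ==
  [16] u=3 | in ⊤ | out ⊤ | ==

Converged values:
  [0] ⊤
  [1] ⊤
  [2] ⊤
  [3] ⊤
  [4] 5
  [5] ⊤

⊤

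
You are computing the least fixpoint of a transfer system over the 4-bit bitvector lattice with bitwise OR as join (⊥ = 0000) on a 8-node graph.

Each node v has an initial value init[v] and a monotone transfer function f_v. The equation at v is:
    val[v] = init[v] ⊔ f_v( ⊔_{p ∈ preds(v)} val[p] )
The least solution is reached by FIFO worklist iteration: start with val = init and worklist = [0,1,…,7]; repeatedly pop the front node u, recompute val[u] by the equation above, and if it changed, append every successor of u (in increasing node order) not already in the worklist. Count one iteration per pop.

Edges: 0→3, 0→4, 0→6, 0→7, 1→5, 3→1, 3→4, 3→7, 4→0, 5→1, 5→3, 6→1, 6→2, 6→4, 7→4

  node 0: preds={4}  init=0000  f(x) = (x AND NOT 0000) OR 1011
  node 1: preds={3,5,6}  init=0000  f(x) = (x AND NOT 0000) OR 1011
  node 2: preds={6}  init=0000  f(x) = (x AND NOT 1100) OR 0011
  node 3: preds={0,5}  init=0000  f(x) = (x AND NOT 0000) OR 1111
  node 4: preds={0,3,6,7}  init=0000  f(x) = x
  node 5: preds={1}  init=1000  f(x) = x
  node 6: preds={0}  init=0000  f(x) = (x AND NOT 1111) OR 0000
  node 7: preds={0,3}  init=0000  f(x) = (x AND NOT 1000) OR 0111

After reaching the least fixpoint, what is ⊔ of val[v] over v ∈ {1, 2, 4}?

1111

Worklist (17 pops):
  #1 pop 0: in=0000 → 1011 (was 0000); enqueue []
  #2 pop 1: in=1000 → 1011 (was 0000); enqueue []
  #3 pop 2: in=0000 → 0011 (was 0000); enqueue []
  #4 pop 3: in=1011 → 1111 (was 0000); enqueue [1]
  #5 pop 4: in=1111 → 1111 (was 0000); enqueue [0]
  #6 pop 5: in=1011 → 1011 (was 1000); enqueue [3]
  #7 pop 6: in=1011 → 0000 (no change)
  #8 pop 7: in=1111 → 0111 (was 0000); enqueue [4]
  #9 pop 1: in=1111 → 1111 (was 1011); enqueue [5]
  #10 pop 0: in=1111 → 1111 (was 1011); enqueue [6,7]
  #11 pop 3: in=1111 → 1111 (no change)
  #12 pop 4: in=1111 → 1111 (no change)
  #13 pop 5: in=1111 → 1111 (was 1011); enqueue [1,3]
  #14 pop 6: in=1111 → 0000 (no change)
  #15 pop 7: in=1111 → 0111 (no change)
  #16 pop 1: in=1111 → 1111 (no change)
  #17 pop 3: in=1111 → 1111 (no change)

Fixpoint:
  val[0] = 1111
  val[1] = 1111
  val[2] = 0011
  val[3] = 1111
  val[4] = 1111
  val[5] = 1111
  val[6] = 0000
  val[7] = 0111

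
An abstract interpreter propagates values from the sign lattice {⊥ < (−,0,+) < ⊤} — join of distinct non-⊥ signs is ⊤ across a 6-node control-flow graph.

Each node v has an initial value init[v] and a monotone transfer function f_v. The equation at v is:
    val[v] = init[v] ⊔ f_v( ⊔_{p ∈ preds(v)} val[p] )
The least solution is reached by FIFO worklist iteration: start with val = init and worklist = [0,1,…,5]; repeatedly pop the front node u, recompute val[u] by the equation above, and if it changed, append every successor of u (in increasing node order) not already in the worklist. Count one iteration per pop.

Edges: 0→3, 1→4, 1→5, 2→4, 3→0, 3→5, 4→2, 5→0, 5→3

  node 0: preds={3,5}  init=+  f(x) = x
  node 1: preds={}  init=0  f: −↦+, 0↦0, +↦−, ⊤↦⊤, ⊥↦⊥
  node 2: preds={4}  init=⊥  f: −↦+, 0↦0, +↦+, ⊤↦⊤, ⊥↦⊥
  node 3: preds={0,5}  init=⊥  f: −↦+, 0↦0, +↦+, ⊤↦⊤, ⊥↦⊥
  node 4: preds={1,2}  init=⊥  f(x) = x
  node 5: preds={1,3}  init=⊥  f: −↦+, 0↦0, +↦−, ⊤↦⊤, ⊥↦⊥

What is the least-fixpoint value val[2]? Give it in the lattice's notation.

0

Worklist (12 pops):
  #1 pop 0: in=⊥ → + (no change)
  #2 pop 1: in=⊥ → 0 (no change)
  #3 pop 2: in=⊥ → ⊥ (no change)
  #4 pop 3: in=+ → + (was ⊥); enqueue [0]
  #5 pop 4: in=0 → 0 (was ⊥); enqueue [2]
  #6 pop 5: in=⊤ → ⊤ (was ⊥); enqueue [3]
  #7 pop 0: in=⊤ → ⊤ (was +); enqueue []
  #8 pop 2: in=0 → 0 (was ⊥); enqueue [4]
  #9 pop 3: in=⊤ → ⊤ (was +); enqueue [0,5]
  #10 pop 4: in=0 → 0 (no change)
  #11 pop 0: in=⊤ → ⊤ (no change)
  #12 pop 5: in=⊤ → ⊤ (no change)

Fixpoint:
  val[0] = ⊤
  val[1] = 0
  val[2] = 0
  val[3] = ⊤
  val[4] = 0
  val[5] = ⊤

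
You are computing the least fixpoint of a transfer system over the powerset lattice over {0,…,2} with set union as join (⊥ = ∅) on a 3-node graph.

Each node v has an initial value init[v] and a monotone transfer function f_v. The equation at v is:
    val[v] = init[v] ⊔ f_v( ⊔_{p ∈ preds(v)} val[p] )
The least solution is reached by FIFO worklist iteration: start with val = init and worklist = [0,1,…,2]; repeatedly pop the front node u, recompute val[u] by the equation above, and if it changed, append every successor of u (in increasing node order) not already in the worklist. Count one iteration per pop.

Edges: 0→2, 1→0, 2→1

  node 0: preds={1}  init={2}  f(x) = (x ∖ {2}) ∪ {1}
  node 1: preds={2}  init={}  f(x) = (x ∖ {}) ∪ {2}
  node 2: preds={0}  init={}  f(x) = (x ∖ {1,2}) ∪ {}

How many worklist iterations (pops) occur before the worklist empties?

4

Iteration log — 4 steps:
  step 1. node 0  ⊔preds={}  new={1,2}  old={2}  +wl: 
  step 2. node 1  ⊔preds={}  new={2}  old={}  +wl: 0
  step 3. node 2  ⊔preds={1,2}  new={}  stable
  step 4. node 0  ⊔preds={2}  new={1,2}  stable

Least fixpoint reached:
  node 0: {1,2}
  node 1: {2}
  node 2: {}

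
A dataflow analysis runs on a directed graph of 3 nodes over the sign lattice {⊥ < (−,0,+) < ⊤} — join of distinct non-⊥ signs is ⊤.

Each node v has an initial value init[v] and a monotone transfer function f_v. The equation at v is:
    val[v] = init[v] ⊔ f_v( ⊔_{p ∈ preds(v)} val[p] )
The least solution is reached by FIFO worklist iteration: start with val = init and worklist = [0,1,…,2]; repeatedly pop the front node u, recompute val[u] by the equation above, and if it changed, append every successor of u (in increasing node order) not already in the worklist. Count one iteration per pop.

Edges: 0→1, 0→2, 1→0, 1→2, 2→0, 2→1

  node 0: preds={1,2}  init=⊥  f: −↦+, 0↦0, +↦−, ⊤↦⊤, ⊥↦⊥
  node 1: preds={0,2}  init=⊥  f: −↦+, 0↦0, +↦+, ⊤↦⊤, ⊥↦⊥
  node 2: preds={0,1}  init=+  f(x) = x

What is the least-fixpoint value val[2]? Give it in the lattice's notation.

⊤

Trace (6 dequeues):
  [1] u=0 | in + | out − | prev ⊥ | push {}
  [2] u=1 | in ⊤ | out ⊤ | prev ⊥ | push {0}
  [3] u=2 | in ⊤ | out ⊤ | prev + | push {1}
  [4] u=0 | in ⊤ | out ⊤ | prev − | push {2}
  [5] u=1 | in ⊤ | out ⊤ | ==
  [6] u=2 | in ⊤ | out ⊤ | ==

Converged values:
  [0] ⊤
  [1] ⊤
  [2] ⊤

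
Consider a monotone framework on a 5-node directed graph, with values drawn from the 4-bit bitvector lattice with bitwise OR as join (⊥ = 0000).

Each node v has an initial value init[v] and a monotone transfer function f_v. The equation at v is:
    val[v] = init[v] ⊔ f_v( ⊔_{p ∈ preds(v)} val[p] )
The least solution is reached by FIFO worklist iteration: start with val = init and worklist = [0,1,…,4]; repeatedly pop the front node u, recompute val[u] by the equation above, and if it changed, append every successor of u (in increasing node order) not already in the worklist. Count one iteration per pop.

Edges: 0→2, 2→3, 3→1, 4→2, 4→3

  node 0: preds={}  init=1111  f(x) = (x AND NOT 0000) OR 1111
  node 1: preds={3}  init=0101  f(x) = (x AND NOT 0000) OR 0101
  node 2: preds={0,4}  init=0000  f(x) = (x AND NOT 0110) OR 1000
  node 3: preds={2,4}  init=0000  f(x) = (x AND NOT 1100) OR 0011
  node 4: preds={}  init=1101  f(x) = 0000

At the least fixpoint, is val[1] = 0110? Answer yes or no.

no

Worklist (6 pops):
  #1 pop 0: in=0000 → 1111 (no change)
  #2 pop 1: in=0000 → 0101 (no change)
  #3 pop 2: in=1111 → 1001 (was 0000); enqueue []
  #4 pop 3: in=1101 → 0011 (was 0000); enqueue [1]
  #5 pop 4: in=0000 → 1101 (no change)
  #6 pop 1: in=0011 → 0111 (was 0101); enqueue []

Fixpoint:
  val[0] = 1111
  val[1] = 0111
  val[2] = 1001
  val[3] = 0011
  val[4] = 1101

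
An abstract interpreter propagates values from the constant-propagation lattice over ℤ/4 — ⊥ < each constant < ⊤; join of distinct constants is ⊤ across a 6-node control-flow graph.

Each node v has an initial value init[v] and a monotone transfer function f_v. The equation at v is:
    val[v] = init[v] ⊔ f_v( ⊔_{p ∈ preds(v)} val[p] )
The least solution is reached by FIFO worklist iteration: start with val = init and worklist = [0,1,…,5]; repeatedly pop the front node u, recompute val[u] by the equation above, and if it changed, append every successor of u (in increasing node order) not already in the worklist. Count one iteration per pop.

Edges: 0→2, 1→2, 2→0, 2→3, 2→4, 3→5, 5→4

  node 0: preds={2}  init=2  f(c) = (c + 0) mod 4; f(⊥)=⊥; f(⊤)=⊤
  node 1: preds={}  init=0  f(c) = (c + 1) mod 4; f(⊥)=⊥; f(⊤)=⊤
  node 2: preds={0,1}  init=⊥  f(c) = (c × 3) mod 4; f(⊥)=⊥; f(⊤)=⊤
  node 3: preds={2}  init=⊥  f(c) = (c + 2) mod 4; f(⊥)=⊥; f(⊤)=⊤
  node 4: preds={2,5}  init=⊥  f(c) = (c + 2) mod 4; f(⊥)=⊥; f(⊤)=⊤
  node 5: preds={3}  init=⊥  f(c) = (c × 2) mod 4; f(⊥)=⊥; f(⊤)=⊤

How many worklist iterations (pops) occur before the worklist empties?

9

Trace (9 dequeues):
  [1] u=0 | in ⊥ | out 2 | ==
  [2] u=1 | in ⊥ | out 0 | ==
  [3] u=2 | in ⊤ | out ⊤ | prev ⊥ | push {0}
  [4] u=3 | in ⊤ | out ⊤ | prev ⊥ | push {}
  [5] u=4 | in ⊤ | out ⊤ | prev ⊥ | push {}
  [6] u=5 | in ⊤ | out ⊤ | prev ⊥ | push {4}
  [7] u=0 | in ⊤ | out ⊤ | prev 2 | push {2}
  [8] u=4 | in ⊤ | out ⊤ | ==
  [9] u=2 | in ⊤ | out ⊤ | ==

Converged values:
  [0] ⊤
  [1] 0
  [2] ⊤
  [3] ⊤
  [4] ⊤
  [5] ⊤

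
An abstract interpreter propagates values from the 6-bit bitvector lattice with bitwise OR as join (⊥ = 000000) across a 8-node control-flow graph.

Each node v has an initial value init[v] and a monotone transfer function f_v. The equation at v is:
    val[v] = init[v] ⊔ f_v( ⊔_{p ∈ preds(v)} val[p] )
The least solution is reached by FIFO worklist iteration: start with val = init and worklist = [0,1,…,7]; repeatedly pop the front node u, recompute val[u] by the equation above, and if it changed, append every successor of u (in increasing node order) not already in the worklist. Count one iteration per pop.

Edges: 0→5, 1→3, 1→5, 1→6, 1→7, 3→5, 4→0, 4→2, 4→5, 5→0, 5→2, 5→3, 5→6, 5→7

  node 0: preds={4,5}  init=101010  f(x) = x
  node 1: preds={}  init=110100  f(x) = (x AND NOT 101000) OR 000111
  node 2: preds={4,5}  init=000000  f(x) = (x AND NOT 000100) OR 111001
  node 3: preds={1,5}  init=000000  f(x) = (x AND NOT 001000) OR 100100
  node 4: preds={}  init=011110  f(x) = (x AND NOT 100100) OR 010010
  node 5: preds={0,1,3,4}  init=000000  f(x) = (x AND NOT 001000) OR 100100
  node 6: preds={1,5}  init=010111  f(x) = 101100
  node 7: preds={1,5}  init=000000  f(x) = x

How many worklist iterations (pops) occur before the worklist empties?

12

Trace (12 dequeues):
  [1] u=0 | in 011110 | out 111110 | prev 101010 | push {}
  [2] u=1 | in 000000 | out 110111 | prev 110100 | push {}
  [3] u=2 | in 011110 | out 111011 | prev 000000 | push {}
  [4] u=3 | in 110111 | out 110111 | prev 000000 | push {}
  [5] u=4 | in 000000 | out 011110 | ==
  [6] u=5 | in 111111 | out 110111 | prev 000000 | push {0,2,3}
  [7] u=6 | in 110111 | out 111111 | prev 010111 | push {}
  [8] u=7 | in 110111 | out 110111 | prev 000000 | push {}
  [9] u=0 | in 111111 | out 111111 | prev 111110 | push {5}
  [10] u=2 | in 111111 | out 111011 | ==
  [11] u=3 | in 110111 | out 110111 | ==
  [12] u=5 | in 111111 | out 110111 | ==

Converged values:
  [0] 111111
  [1] 110111
  [2] 111011
  [3] 110111
  [4] 011110
  [5] 110111
  [6] 111111
  [7] 110111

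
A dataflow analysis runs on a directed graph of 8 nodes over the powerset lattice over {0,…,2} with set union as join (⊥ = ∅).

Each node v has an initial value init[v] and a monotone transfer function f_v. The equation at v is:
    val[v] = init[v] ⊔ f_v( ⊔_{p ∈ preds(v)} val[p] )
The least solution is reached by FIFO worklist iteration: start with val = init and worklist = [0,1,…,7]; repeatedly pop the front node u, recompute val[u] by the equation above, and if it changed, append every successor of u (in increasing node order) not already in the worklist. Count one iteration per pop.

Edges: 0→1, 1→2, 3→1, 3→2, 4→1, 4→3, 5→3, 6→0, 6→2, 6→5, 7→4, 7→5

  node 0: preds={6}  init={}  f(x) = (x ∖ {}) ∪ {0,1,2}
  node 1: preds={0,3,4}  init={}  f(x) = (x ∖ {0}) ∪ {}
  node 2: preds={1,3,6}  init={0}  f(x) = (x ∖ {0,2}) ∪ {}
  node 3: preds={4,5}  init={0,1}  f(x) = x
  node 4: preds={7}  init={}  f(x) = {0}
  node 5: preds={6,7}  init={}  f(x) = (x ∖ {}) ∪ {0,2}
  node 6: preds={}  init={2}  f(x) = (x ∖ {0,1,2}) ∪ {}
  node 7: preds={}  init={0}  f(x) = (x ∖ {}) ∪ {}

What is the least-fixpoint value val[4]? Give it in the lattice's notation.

Trace (12 dequeues):
  [1] u=0 | in {2} | out {0,1,2} | prev {} | push {}
  [2] u=1 | in {0,1,2} | out {1,2} | prev {} | push {}
  [3] u=2 | in {0,1,2} | out {0,1} | prev {0} | push {}
  [4] u=3 | in {} | out {0,1} | ==
  [5] u=4 | in {0} | out {0} | prev {} | push {1,3}
  [6] u=5 | in {0,2} | out {0,2} | prev {} | push {}
  [7] u=6 | in {} | out {2} | ==
  [8] u=7 | in {} | out {0} | ==
  [9] u=1 | in {0,1,2} | out {1,2} | ==
  [10] u=3 | in {0,2} | out {0,1,2} | prev {0,1} | push {1,2}
  [11] u=1 | in {0,1,2} | out {1,2} | ==
  [12] u=2 | in {0,1,2} | out {0,1} | ==

Converged values:
  [0] {0,1,2}
  [1] {1,2}
  [2] {0,1}
  [3] {0,1,2}
  [4] {0}
  [5] {0,2}
  [6] {2}
  [7] {0}

{0}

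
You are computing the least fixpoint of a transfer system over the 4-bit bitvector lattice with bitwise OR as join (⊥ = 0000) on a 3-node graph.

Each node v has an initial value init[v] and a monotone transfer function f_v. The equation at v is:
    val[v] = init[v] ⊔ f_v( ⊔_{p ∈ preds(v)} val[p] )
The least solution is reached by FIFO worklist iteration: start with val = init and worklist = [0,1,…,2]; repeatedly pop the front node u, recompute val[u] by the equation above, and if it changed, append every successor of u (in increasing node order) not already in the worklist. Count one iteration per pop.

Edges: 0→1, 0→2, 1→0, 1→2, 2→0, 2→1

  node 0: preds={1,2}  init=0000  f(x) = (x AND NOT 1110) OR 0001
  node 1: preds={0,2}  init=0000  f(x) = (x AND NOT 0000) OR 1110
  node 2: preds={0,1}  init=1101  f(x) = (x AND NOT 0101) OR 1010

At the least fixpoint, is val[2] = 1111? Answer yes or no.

yes

Trace (5 dequeues):
  [1] u=0 | in 1101 | out 0001 | prev 0000 | push {}
  [2] u=1 | in 1101 | out 1111 | prev 0000 | push {0}
  [3] u=2 | in 1111 | out 1111 | prev 1101 | push {1}
  [4] u=0 | in 1111 | out 0001 | ==
  [5] u=1 | in 1111 | out 1111 | ==

Converged values:
  [0] 0001
  [1] 1111
  [2] 1111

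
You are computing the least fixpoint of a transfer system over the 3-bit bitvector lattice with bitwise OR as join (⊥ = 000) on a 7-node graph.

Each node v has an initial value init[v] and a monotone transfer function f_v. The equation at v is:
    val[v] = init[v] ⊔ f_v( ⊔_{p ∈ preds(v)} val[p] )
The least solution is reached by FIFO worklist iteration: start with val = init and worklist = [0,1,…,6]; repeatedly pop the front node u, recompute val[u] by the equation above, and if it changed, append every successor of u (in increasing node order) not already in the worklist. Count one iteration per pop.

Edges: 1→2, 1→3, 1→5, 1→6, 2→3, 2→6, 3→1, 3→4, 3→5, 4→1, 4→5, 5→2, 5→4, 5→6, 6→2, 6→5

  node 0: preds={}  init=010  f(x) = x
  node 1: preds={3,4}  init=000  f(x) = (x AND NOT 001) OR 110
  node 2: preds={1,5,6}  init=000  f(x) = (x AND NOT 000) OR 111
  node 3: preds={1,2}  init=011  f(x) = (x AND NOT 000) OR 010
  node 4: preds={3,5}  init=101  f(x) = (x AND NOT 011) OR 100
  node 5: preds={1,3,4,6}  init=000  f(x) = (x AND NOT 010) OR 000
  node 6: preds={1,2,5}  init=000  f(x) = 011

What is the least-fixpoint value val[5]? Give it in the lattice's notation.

101

Iteration log — 11 steps:
  step 1. node 0  ⊔preds=000  new=010  stable
  step 2. node 1  ⊔preds=111  new=110  old=000  +wl: 
  step 3. node 2  ⊔preds=110  new=111  old=000  +wl: 
  step 4. node 3  ⊔preds=111  new=111  old=011  +wl: 1
  step 5. node 4  ⊔preds=111  new=101  stable
  step 6. node 5  ⊔preds=111  new=101  old=000  +wl: 2,4
  step 7. node 6  ⊔preds=111  new=011  old=000  +wl: 5
  step 8. node 1  ⊔preds=111  new=110  stable
  step 9. node 2  ⊔preds=111  new=111  stable
  step 10. node 4  ⊔preds=111  new=101  stable
  step 11. node 5  ⊔preds=111  new=101  stable

Least fixpoint reached:
  node 0: 010
  node 1: 110
  node 2: 111
  node 3: 111
  node 4: 101
  node 5: 101
  node 6: 011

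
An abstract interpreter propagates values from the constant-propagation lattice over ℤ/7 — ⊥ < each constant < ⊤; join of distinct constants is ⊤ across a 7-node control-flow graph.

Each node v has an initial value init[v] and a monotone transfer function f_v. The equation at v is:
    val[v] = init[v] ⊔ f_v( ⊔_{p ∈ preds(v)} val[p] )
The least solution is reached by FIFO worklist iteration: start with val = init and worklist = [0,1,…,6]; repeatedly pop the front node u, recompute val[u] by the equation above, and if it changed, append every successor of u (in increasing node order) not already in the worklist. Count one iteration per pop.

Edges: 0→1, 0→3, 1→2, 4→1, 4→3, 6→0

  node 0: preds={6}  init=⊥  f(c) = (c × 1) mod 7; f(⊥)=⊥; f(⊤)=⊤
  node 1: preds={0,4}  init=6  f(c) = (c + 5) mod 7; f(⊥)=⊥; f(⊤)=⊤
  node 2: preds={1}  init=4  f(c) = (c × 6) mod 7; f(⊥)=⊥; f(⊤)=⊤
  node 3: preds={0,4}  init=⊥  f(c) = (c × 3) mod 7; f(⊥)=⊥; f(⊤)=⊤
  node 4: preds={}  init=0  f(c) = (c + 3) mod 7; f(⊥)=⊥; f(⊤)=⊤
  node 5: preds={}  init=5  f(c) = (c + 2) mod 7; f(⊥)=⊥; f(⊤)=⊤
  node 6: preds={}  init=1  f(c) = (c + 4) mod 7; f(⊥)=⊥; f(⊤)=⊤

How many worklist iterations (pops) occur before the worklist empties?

7

Worklist (7 pops):
  #1 pop 0: in=1 → 1 (was ⊥); enqueue []
  #2 pop 1: in=⊤ → ⊤ (was 6); enqueue []
  #3 pop 2: in=⊤ → ⊤ (was 4); enqueue []
  #4 pop 3: in=⊤ → ⊤ (was ⊥); enqueue []
  #5 pop 4: in=⊥ → 0 (no change)
  #6 pop 5: in=⊥ → 5 (no change)
  #7 pop 6: in=⊥ → 1 (no change)

Fixpoint:
  val[0] = 1
  val[1] = ⊤
  val[2] = ⊤
  val[3] = ⊤
  val[4] = 0
  val[5] = 5
  val[6] = 1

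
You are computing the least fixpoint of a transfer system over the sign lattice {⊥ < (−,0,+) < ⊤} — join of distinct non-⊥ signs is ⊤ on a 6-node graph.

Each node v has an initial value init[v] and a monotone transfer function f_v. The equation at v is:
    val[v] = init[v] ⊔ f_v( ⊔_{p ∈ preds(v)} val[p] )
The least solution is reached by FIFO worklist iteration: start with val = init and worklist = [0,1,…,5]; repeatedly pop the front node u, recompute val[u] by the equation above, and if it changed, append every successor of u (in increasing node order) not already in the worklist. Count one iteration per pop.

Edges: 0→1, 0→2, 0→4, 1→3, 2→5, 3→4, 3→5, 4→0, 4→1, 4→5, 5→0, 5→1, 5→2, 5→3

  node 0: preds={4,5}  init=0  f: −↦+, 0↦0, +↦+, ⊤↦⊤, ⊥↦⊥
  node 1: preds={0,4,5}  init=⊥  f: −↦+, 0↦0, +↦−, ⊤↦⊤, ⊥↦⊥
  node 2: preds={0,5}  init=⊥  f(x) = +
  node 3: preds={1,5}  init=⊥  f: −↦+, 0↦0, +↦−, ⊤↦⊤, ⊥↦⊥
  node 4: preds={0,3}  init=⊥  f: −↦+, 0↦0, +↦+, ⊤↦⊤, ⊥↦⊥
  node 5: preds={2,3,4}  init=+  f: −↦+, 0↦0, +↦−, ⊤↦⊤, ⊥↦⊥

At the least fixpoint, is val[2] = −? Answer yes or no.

Iteration log — 10 steps:
  step 1. node 0  ⊔preds=+  new=⊤  old=0  +wl: 
  step 2. node 1  ⊔preds=⊤  new=⊤  old=⊥  +wl: 
  step 3. node 2  ⊔preds=⊤  new=+  old=⊥  +wl: 
  step 4. node 3  ⊔preds=⊤  new=⊤  old=⊥  +wl: 
  step 5. node 4  ⊔preds=⊤  new=⊤  old=⊥  +wl: 0,1
  step 6. node 5  ⊔preds=⊤  new=⊤  old=+  +wl: 2,3
  step 7. node 0  ⊔preds=⊤  new=⊤  stable
  step 8. node 1  ⊔preds=⊤  new=⊤  stable
  step 9. node 2  ⊔preds=⊤  new=+  stable
  step 10. node 3  ⊔preds=⊤  new=⊤  stable

Least fixpoint reached:
  node 0: ⊤
  node 1: ⊤
  node 2: +
  node 3: ⊤
  node 4: ⊤
  node 5: ⊤

no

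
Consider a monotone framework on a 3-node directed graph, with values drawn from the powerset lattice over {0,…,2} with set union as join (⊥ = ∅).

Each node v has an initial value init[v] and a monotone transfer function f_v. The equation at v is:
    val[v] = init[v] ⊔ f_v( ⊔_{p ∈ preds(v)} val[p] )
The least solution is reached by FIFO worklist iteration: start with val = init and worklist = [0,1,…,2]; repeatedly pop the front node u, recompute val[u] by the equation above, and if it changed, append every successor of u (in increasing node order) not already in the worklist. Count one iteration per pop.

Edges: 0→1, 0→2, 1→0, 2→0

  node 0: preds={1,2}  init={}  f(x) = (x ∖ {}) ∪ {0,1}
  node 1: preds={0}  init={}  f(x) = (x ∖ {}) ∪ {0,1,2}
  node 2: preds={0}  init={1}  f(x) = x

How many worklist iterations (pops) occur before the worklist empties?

Worklist (7 pops):
  #1 pop 0: in={1} → {0,1} (was {}); enqueue []
  #2 pop 1: in={0,1} → {0,1,2} (was {}); enqueue [0]
  #3 pop 2: in={0,1} → {0,1} (was {1}); enqueue []
  #4 pop 0: in={0,1,2} → {0,1,2} (was {0,1}); enqueue [1,2]
  #5 pop 1: in={0,1,2} → {0,1,2} (no change)
  #6 pop 2: in={0,1,2} → {0,1,2} (was {0,1}); enqueue [0]
  #7 pop 0: in={0,1,2} → {0,1,2} (no change)

Fixpoint:
  val[0] = {0,1,2}
  val[1] = {0,1,2}
  val[2] = {0,1,2}

7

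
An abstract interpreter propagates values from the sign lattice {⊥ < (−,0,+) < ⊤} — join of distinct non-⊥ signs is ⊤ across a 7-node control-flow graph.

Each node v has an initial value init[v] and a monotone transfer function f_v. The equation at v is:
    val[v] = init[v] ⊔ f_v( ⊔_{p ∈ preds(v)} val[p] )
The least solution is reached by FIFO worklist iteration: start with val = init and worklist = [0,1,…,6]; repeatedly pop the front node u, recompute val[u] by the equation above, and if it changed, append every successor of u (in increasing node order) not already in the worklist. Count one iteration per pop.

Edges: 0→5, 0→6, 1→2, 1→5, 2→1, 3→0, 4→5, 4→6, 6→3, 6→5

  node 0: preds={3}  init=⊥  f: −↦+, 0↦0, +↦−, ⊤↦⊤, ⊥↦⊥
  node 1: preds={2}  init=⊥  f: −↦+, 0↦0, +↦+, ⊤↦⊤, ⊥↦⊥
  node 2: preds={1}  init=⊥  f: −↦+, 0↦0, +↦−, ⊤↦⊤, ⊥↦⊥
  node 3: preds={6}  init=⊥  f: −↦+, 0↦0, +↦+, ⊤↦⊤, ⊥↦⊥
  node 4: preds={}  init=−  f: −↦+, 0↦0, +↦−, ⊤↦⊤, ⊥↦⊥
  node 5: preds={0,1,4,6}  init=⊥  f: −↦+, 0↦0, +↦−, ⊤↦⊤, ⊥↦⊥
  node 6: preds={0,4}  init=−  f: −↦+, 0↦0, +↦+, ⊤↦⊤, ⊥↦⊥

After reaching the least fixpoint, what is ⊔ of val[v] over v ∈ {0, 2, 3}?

Trace (14 dequeues):
  [1] u=0 | in ⊥ | out ⊥ | ==
  [2] u=1 | in ⊥ | out ⊥ | ==
  [3] u=2 | in ⊥ | out ⊥ | ==
  [4] u=3 | in − | out + | prev ⊥ | push {0}
  [5] u=4 | in ⊥ | out − | ==
  [6] u=5 | in − | out + | prev ⊥ | push {}
  [7] u=6 | in − | out ⊤ | prev − | push {3,5}
  [8] u=0 | in + | out − | prev ⊥ | push {6}
  [9] u=3 | in ⊤ | out ⊤ | prev + | push {0}
  [10] u=5 | in ⊤ | out ⊤ | prev + | push {}
  [11] u=6 | in − | out ⊤ | ==
  [12] u=0 | in ⊤ | out ⊤ | prev − | push {5,6}
  [13] u=5 | in ⊤ | out ⊤ | ==
  [14] u=6 | in ⊤ | out ⊤ | ==

Converged values:
  [0] ⊤
  [1] ⊥
  [2] ⊥
  [3] ⊤
  [4] −
  [5] ⊤
  [6] ⊤

⊤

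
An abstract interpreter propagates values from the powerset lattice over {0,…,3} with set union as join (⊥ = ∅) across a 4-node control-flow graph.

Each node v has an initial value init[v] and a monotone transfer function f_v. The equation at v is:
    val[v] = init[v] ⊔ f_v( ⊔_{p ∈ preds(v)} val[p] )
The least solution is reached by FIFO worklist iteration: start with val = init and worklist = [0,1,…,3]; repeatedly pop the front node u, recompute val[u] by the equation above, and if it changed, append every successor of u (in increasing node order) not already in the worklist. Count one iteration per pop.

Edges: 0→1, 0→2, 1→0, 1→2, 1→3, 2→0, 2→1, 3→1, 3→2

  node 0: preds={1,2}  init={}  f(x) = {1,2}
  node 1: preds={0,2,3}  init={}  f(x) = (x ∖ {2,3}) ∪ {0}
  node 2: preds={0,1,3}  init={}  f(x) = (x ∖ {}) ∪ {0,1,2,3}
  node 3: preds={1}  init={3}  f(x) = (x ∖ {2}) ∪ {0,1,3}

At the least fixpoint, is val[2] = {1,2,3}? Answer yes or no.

no

Iteration log — 7 steps:
  step 1. node 0  ⊔preds={}  new={1,2}  old={}  +wl: 
  step 2. node 1  ⊔preds={1,2,3}  new={0,1}  old={}  +wl: 0
  step 3. node 2  ⊔preds={0,1,2,3}  new={0,1,2,3}  old={}  +wl: 1
  step 4. node 3  ⊔preds={0,1}  new={0,1,3}  old={3}  +wl: 2
  step 5. node 0  ⊔preds={0,1,2,3}  new={1,2}  stable
  step 6. node 1  ⊔preds={0,1,2,3}  new={0,1}  stable
  step 7. node 2  ⊔preds={0,1,2,3}  new={0,1,2,3}  stable

Least fixpoint reached:
  node 0: {1,2}
  node 1: {0,1}
  node 2: {0,1,2,3}
  node 3: {0,1,3}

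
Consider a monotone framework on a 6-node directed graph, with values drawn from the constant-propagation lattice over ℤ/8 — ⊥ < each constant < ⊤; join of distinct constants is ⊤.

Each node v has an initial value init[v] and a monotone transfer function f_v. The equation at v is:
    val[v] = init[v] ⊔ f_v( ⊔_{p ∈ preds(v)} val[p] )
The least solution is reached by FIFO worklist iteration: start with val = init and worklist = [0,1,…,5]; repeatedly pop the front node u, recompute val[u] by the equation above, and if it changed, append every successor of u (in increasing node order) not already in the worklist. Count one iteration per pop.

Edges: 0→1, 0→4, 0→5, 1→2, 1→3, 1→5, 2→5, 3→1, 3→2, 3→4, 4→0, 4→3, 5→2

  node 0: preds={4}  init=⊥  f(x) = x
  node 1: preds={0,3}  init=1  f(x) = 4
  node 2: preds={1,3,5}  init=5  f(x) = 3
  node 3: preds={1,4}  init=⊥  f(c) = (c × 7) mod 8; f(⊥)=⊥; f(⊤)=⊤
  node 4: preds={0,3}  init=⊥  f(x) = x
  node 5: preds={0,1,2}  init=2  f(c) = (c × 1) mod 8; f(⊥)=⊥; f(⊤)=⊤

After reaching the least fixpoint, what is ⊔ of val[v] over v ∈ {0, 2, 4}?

⊤

Trace (13 dequeues):
  [1] u=0 | in ⊥ | out ⊥ | ==
  [2] u=1 | in ⊥ | out ⊤ | prev 1 | push {}
  [3] u=2 | in ⊤ | out ⊤ | prev 5 | push {}
  [4] u=3 | in ⊤ | out ⊤ | prev ⊥ | push {1,2}
  [5] u=4 | in ⊤ | out ⊤ | prev ⊥ | push {0,3}
  [6] u=5 | in ⊤ | out ⊤ | prev 2 | push {}
  [7] u=1 | in ⊤ | out ⊤ | ==
  [8] u=2 | in ⊤ | out ⊤ | ==
  [9] u=0 | in ⊤ | out ⊤ | prev ⊥ | push {1,4,5}
  [10] u=3 | in ⊤ | out ⊤ | ==
  [11] u=1 | in ⊤ | out ⊤ | ==
  [12] u=4 | in ⊤ | out ⊤ | ==
  [13] u=5 | in ⊤ | out ⊤ | ==

Converged values:
  [0] ⊤
  [1] ⊤
  [2] ⊤
  [3] ⊤
  [4] ⊤
  [5] ⊤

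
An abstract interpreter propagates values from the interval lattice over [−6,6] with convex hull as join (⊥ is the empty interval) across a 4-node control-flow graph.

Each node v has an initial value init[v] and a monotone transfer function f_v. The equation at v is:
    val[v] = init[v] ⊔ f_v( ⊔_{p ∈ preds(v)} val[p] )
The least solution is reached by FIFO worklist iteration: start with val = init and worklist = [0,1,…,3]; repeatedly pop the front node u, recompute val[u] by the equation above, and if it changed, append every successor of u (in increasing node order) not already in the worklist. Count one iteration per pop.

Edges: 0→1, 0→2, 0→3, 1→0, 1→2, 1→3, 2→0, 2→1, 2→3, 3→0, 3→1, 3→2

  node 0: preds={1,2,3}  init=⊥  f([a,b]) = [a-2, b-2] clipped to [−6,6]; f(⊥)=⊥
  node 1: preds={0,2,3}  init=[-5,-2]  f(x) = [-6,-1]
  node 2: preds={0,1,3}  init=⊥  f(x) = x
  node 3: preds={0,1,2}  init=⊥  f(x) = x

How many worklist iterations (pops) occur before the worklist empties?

8

Iteration log — 8 steps:
  step 1. node 0  ⊔preds=[-5,-2]  new=[-6,-4]  old=⊥  +wl: 
  step 2. node 1  ⊔preds=[-6,-4]  new=[-6,-1]  old=[-5,-2]  +wl: 0
  step 3. node 2  ⊔preds=[-6,-1]  new=[-6,-1]  old=⊥  +wl: 1
  step 4. node 3  ⊔preds=[-6,-1]  new=[-6,-1]  old=⊥  +wl: 2
  step 5. node 0  ⊔preds=[-6,-1]  new=[-6,-3]  old=[-6,-4]  +wl: 3
  step 6. node 1  ⊔preds=[-6,-1]  new=[-6,-1]  stable
  step 7. node 2  ⊔preds=[-6,-1]  new=[-6,-1]  stable
  step 8. node 3  ⊔preds=[-6,-1]  new=[-6,-1]  stable

Least fixpoint reached:
  node 0: [-6,-3]
  node 1: [-6,-1]
  node 2: [-6,-1]
  node 3: [-6,-1]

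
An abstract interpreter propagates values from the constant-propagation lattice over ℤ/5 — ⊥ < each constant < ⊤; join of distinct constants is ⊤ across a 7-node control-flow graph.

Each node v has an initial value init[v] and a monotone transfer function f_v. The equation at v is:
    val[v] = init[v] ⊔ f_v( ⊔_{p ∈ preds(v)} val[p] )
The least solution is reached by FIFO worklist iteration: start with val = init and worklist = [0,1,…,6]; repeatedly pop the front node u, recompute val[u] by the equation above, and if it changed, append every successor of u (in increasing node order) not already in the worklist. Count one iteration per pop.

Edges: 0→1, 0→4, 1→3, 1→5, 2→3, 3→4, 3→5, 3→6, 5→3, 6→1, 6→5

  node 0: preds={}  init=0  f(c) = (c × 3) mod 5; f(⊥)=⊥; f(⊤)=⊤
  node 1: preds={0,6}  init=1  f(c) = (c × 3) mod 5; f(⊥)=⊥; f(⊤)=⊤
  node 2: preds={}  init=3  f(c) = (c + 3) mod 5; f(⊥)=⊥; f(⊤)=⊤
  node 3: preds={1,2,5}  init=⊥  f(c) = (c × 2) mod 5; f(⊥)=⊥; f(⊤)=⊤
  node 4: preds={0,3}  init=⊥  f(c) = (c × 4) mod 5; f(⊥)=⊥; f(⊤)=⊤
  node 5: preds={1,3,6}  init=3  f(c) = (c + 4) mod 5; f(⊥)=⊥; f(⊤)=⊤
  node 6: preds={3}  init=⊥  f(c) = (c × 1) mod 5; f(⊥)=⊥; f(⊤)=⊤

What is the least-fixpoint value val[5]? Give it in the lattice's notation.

Iteration log — 10 steps:
  step 1. node 0  ⊔preds=⊥  new=0  stable
  step 2. node 1  ⊔preds=0  new=⊤  old=1  +wl: 
  step 3. node 2  ⊔preds=⊥  new=3  stable
  step 4. node 3  ⊔preds=⊤  new=⊤  old=⊥  +wl: 
  step 5. node 4  ⊔preds=⊤  new=⊤  old=⊥  +wl: 
  step 6. node 5  ⊔preds=⊤  new=⊤  old=3  +wl: 3
  step 7. node 6  ⊔preds=⊤  new=⊤  old=⊥  +wl: 1,5
  step 8. node 3  ⊔preds=⊤  new=⊤  stable
  step 9. node 1  ⊔preds=⊤  new=⊤  stable
  step 10. node 5  ⊔preds=⊤  new=⊤  stable

Least fixpoint reached:
  node 0: 0
  node 1: ⊤
  node 2: 3
  node 3: ⊤
  node 4: ⊤
  node 5: ⊤
  node 6: ⊤

⊤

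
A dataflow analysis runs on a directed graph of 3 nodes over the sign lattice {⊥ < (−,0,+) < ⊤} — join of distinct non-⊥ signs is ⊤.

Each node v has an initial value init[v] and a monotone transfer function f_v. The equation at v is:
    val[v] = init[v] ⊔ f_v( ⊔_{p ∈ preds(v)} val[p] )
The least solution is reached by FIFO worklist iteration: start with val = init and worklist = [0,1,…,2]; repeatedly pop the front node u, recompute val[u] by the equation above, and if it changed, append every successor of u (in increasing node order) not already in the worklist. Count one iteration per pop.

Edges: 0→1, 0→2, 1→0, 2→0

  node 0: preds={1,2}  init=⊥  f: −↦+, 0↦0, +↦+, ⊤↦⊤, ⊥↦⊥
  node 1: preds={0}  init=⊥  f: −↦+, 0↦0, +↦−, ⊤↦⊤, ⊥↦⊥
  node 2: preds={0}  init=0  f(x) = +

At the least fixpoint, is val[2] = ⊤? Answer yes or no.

yes

Worklist (7 pops):
  #1 pop 0: in=0 → 0 (was ⊥); enqueue []
  #2 pop 1: in=0 → 0 (was ⊥); enqueue [0]
  #3 pop 2: in=0 → ⊤ (was 0); enqueue []
  #4 pop 0: in=⊤ → ⊤ (was 0); enqueue [1,2]
  #5 pop 1: in=⊤ → ⊤ (was 0); enqueue [0]
  #6 pop 2: in=⊤ → ⊤ (no change)
  #7 pop 0: in=⊤ → ⊤ (no change)

Fixpoint:
  val[0] = ⊤
  val[1] = ⊤
  val[2] = ⊤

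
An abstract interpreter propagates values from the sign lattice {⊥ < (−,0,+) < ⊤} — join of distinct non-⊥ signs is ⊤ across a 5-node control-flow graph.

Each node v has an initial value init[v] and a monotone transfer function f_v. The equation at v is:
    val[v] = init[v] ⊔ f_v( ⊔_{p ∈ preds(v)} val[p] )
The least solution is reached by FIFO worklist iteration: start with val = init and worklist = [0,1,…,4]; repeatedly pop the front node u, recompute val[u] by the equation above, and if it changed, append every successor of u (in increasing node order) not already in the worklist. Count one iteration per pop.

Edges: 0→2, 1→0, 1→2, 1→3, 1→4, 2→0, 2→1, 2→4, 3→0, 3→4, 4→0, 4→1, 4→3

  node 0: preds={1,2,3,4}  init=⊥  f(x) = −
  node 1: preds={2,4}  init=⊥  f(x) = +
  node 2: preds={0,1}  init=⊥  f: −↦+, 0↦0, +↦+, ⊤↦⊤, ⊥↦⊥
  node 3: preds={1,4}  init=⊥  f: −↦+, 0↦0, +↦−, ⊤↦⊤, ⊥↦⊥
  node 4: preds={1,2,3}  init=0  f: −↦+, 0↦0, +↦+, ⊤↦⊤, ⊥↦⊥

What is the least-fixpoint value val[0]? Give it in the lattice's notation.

Worklist (8 pops):
  #1 pop 0: in=0 → − (was ⊥); enqueue []
  #2 pop 1: in=0 → + (was ⊥); enqueue [0]
  #3 pop 2: in=⊤ → ⊤ (was ⊥); enqueue [1]
  #4 pop 3: in=⊤ → ⊤ (was ⊥); enqueue []
  #5 pop 4: in=⊤ → ⊤ (was 0); enqueue [3]
  #6 pop 0: in=⊤ → − (no change)
  #7 pop 1: in=⊤ → + (no change)
  #8 pop 3: in=⊤ → ⊤ (no change)

Fixpoint:
  val[0] = −
  val[1] = +
  val[2] = ⊤
  val[3] = ⊤
  val[4] = ⊤

−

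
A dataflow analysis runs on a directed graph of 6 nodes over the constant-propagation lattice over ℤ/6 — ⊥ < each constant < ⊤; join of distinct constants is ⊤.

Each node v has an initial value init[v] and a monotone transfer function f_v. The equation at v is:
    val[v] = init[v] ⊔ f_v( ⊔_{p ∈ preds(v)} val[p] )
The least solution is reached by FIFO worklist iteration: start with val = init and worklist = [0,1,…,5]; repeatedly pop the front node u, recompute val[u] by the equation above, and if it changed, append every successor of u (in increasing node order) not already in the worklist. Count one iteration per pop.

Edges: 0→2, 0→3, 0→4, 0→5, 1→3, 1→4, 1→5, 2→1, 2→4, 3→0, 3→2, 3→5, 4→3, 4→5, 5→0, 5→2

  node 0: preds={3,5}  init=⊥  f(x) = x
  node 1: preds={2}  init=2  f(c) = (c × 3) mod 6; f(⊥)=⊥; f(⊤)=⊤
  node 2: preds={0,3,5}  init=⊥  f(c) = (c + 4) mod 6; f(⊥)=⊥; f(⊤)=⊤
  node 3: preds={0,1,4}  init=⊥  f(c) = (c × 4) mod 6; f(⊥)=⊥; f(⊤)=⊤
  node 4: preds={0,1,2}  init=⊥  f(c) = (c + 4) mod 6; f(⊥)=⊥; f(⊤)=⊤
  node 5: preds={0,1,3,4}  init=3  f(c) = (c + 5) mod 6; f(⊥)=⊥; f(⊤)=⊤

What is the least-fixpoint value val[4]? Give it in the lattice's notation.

Iteration log — 13 steps:
  step 1. node 0  ⊔preds=3  new=3  old=⊥  +wl: 
  step 2. node 1  ⊔preds=⊥  new=2  stable
  step 3. node 2  ⊔preds=3  new=1  old=⊥  +wl: 1
  step 4. node 3  ⊔preds=⊤  new=⊤  old=⊥  +wl: 0,2
  step 5. node 4  ⊔preds=⊤  new=⊤  old=⊥  +wl: 3
  step 6. node 5  ⊔preds=⊤  new=⊤  old=3  +wl: 
  step 7. node 1  ⊔preds=1  new=⊤  old=2  +wl: 4,5
  step 8. node 0  ⊔preds=⊤  new=⊤  old=3  +wl: 
  step 9. node 2  ⊔preds=⊤  new=⊤  old=1  +wl: 1
  step 10. node 3  ⊔preds=⊤  new=⊤  stable
  step 11. node 4  ⊔preds=⊤  new=⊤  stable
  step 12. node 5  ⊔preds=⊤  new=⊤  stable
  step 13. node 1  ⊔preds=⊤  new=⊤  stable

Least fixpoint reached:
  node 0: ⊤
  node 1: ⊤
  node 2: ⊤
  node 3: ⊤
  node 4: ⊤
  node 5: ⊤

⊤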